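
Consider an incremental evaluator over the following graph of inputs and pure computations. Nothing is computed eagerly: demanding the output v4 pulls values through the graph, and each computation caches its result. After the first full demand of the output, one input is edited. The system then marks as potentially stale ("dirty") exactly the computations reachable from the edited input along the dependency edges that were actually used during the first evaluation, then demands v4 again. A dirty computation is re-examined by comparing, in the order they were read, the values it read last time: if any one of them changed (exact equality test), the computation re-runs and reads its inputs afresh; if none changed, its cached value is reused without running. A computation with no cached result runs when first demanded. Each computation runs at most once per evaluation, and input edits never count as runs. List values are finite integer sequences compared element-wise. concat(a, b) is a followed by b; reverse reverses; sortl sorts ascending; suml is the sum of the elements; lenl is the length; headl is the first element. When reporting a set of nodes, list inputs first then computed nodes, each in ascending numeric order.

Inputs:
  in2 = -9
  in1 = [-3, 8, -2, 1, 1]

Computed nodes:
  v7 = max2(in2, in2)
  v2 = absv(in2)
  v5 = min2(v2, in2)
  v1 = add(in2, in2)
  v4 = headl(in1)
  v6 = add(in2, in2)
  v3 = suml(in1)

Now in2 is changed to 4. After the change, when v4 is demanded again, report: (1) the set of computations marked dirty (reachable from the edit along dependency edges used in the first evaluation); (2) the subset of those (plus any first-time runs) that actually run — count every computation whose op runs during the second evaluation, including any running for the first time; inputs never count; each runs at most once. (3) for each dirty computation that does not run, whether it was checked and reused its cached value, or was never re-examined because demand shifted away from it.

Initial pass — values computed on the first demand:
  v4 = headl([-3, 8, -2, 1, 1]) = -3

Second demand — change propagation:
  no demanded computation ever read in2, so the edit dirties nothing and nothing runs.

The important point: nothing the output needs ever reads in2, so the edit is invisible to it.

Dirty set: none.
Run set: none (0 run).
All dirty computations ended up running.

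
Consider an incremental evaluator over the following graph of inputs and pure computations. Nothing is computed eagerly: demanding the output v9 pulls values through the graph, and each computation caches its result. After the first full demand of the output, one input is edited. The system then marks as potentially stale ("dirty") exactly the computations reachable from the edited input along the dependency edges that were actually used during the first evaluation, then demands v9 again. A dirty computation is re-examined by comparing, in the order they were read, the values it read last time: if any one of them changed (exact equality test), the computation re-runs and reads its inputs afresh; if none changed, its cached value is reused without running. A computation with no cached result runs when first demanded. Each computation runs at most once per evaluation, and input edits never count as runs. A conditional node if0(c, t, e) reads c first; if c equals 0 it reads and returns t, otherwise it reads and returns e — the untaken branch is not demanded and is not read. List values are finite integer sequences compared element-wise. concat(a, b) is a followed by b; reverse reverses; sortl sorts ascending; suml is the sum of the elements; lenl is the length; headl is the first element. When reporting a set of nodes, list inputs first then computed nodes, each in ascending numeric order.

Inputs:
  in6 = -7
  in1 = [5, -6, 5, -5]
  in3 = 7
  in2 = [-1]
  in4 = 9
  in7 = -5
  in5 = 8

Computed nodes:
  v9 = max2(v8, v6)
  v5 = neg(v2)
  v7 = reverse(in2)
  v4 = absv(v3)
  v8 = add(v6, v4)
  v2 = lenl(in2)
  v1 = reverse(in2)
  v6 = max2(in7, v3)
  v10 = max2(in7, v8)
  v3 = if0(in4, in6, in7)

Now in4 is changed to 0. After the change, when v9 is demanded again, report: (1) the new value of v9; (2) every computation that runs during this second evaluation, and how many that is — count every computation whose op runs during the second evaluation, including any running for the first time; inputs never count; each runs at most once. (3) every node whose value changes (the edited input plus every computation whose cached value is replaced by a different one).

v9 now evaluates to 2.
Run set: v3, v4, v6, v8, v9 (5 run).
Changed values: in4, v3, v4, v8, v9.

Initial pass — values computed on the first demand:
  v3 = if0(in4=9 -> else branch in7) = -5
  v4 = absv(-5) = 5
  v6 = max2(-5, -5) = -5
  v8 = add(-5, 5) = 0
  v9 = max2(0, -5) = 0

Second demand — change propagation:
  v3: re-runs because in4 9->0; new result -7.
  v4: re-runs because v3 -5->-7; new result 7.
  v6: re-runs because v3 -5->-7; new result -5 (unchanged).
  v8: re-runs because v4 5->7; new result 2.
  v9: re-runs because v8 0->2; new result 2.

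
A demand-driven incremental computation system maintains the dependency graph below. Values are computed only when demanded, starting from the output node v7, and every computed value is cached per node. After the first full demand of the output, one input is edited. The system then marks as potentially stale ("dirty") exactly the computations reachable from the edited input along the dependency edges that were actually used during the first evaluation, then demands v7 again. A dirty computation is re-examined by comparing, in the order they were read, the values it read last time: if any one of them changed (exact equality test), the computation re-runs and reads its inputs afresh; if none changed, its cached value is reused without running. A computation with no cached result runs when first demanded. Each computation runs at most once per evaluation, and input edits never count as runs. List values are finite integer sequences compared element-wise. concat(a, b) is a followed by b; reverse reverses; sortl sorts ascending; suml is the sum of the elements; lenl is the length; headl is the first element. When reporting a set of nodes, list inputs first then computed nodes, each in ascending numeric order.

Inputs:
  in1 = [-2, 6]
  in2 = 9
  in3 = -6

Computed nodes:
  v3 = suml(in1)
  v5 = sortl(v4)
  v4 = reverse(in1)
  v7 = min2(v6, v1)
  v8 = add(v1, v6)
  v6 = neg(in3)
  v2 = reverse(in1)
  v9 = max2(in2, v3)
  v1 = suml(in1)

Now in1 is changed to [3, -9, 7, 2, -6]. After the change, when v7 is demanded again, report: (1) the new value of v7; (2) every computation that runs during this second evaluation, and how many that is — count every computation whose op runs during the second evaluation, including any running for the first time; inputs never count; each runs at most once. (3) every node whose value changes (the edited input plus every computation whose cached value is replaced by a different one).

First evaluation (everything demanded from the output):
  v1 = suml([-2, 6]) = 4
  v6 = neg(-6) = 6
  v7 = min2(6, 4) = 4

Propagation after the edit:
  v1: runs — in1 [-2, 6]->[3, -9, 7, 2, -6]; result -3.
  v7: runs — v1 4->-3; result -3.

New value of v7: -3.
Computations that run: v1, v7 — 2 in total.
Values that change: in1, v1, v7.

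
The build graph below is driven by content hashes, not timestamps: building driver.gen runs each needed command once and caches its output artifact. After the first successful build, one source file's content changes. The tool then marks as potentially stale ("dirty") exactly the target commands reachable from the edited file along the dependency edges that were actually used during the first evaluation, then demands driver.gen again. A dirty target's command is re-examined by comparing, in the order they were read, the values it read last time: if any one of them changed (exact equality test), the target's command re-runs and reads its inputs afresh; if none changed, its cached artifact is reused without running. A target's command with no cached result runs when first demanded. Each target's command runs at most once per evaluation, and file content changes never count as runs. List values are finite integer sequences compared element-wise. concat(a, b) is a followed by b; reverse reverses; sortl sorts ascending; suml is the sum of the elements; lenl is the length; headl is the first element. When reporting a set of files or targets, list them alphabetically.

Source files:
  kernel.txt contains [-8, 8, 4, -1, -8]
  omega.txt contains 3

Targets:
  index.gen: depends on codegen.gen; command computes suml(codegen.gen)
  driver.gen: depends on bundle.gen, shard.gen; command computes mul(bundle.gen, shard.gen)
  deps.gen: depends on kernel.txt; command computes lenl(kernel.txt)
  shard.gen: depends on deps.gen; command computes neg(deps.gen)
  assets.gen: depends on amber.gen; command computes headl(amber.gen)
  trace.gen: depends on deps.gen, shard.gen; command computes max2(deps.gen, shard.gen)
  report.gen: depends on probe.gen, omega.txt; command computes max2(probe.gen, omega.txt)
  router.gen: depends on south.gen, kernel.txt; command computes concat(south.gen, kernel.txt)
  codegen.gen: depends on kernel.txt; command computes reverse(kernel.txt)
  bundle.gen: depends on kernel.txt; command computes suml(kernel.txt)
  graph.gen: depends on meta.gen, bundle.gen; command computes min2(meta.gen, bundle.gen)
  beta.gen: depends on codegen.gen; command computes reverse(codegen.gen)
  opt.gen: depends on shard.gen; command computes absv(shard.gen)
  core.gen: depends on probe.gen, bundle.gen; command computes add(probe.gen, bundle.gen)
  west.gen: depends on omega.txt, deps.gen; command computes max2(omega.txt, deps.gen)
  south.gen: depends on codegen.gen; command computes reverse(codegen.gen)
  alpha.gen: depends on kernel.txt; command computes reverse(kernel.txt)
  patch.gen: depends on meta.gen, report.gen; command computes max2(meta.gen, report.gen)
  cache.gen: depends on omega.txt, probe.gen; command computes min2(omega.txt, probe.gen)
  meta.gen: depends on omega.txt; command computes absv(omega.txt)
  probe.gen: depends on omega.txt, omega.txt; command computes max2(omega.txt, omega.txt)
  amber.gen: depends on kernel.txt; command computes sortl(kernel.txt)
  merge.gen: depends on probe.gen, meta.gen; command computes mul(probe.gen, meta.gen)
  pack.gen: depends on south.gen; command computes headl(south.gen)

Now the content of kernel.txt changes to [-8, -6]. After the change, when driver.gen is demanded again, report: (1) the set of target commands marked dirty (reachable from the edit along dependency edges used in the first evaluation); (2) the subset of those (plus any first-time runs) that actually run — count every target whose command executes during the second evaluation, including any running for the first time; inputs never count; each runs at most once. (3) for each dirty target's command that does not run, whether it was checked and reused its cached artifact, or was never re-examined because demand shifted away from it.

Dirty set: bundle.gen, deps.gen, driver.gen, shard.gen.
Run set: bundle.gen, deps.gen, driver.gen, shard.gen (4 run).
All dirty target commands ended up running.

Initial pass — values computed on the first demand:
  bundle.gen = suml([-8, 8, 4, -1, -8]) = -5
  deps.gen = lenl([-8, 8, 4, -1, -8]) = 5
  shard.gen = neg(5) = -5
  driver.gen = mul(-5, -5) = 25

Second demand — change propagation:
  bundle.gen: re-runs because kernel.txt [-8, 8, 4, -1, -8]->[-8, -6]; new result -14.
  deps.gen: re-runs because kernel.txt [-8, 8, 4, -1, -8]->[-8, -6]; new result 2.
  shard.gen: re-runs because deps.gen 5->2; new result -2.
  driver.gen: re-runs because bundle.gen -5->-14; shard.gen -5->-2; new result 28.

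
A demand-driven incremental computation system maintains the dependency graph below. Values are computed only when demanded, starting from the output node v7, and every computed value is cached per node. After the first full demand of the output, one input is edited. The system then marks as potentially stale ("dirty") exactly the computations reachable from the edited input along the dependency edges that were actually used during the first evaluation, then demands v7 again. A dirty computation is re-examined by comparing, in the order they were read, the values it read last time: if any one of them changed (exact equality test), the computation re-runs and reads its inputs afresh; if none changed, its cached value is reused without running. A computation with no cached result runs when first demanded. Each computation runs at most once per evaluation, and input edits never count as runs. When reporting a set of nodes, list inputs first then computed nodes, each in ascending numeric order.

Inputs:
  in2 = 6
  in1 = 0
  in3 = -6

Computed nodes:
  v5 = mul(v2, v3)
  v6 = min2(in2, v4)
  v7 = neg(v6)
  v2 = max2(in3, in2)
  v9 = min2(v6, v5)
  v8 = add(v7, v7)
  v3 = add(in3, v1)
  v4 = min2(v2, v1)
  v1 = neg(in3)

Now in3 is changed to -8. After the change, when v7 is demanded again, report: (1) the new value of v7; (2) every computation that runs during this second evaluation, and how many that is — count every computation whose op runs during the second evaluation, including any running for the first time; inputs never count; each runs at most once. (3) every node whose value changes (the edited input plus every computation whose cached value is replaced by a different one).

First evaluation (everything demanded from the output):
  v1 = neg(-6) = 6
  v2 = max2(-6, 6) = 6
  v4 = min2(6, 6) = 6
  v6 = min2(6, 6) = 6
  v7 = neg(6) = -6

Propagation after the edit:
  v1: runs — in3 -6->-8; result 8.
  v2: runs — in3 -6->-8; result 6 (same value as before).
  v4: runs — v1 6->8; result 6 (same value as before).
  v6: checked — values it read are unchanged (in2 unchanged, v4 unchanged); reused cached 6 without running.
  v7: checked — values it read are unchanged (v6 unchanged); reused cached -6 without running.

Key observation: the cutoff stops propagation at v6 — its inputs' values are unchanged, so it reuses its cache.

New value of v7: -6.
Computations that run: v1, v2, v4 — 3 in total.
Values that change: in3, v1.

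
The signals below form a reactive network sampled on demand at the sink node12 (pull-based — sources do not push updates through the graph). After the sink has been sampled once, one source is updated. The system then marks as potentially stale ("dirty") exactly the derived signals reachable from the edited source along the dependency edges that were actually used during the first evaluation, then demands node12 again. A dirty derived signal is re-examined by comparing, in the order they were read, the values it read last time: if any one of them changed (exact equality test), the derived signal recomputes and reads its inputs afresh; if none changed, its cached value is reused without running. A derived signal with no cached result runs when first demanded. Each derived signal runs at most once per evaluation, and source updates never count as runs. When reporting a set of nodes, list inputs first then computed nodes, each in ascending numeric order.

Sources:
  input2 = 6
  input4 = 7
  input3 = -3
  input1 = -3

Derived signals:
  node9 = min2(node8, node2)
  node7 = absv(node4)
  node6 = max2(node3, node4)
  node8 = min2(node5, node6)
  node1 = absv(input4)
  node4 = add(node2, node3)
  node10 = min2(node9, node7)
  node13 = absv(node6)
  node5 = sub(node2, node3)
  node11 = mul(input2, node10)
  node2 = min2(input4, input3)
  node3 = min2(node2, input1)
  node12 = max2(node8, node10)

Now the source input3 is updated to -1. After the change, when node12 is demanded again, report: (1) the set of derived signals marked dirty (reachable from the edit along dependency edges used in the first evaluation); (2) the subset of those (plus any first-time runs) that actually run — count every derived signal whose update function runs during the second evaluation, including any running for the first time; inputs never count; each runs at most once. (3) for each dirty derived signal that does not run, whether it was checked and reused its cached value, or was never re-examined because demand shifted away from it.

Dirty set: node2, node3, node4, node5, node6, node7, node8, node9, node10, node12.
Run set: node2, node3, node4, node5, node6, node7, node8, node9, node10 (9 run).
Re-examined without running (cache reused): node12.
The important point: at node12 every value read last time is unchanged, so the dirty flag clears without a run.

Initial pass — values computed on the first demand:
  node2 = min2(7, -3) = -3
  node3 = min2(-3, -3) = -3
  node4 = add(-3, -3) = -6
  node5 = sub(-3, -3) = 0
  node6 = max2(-3, -6) = -3
  node7 = absv(-6) = 6
  node8 = min2(0, -3) = -3
  node9 = min2(-3, -3) = -3
  node10 = min2(-3, 6) = -3
  node12 = max2(-3, -3) = -3

Second demand — change propagation:
  node2: re-runs because input3 -3->-1; new result -1.
  node3: re-runs because node2 -3->-1; new result -3 (unchanged).
  node4: re-runs because node2 -3->-1; new result -4.
  node5: re-runs because node2 -3->-1; new result 2.
  node6: re-runs because node4 -6->-4; new result -3 (unchanged).
  node7: re-runs because node4 -6->-4; new result 4.
  node8: re-runs because node5 0->2; new result -3 (unchanged).
  node9: re-runs because node2 -3->-1; new result -3 (unchanged).
  node10: re-runs because node7 6->4; new result -3 (unchanged).
  node12: re-examined; everything it read last time is the same (node8 unchanged, node10 unchanged) — cache -3 kept, no run.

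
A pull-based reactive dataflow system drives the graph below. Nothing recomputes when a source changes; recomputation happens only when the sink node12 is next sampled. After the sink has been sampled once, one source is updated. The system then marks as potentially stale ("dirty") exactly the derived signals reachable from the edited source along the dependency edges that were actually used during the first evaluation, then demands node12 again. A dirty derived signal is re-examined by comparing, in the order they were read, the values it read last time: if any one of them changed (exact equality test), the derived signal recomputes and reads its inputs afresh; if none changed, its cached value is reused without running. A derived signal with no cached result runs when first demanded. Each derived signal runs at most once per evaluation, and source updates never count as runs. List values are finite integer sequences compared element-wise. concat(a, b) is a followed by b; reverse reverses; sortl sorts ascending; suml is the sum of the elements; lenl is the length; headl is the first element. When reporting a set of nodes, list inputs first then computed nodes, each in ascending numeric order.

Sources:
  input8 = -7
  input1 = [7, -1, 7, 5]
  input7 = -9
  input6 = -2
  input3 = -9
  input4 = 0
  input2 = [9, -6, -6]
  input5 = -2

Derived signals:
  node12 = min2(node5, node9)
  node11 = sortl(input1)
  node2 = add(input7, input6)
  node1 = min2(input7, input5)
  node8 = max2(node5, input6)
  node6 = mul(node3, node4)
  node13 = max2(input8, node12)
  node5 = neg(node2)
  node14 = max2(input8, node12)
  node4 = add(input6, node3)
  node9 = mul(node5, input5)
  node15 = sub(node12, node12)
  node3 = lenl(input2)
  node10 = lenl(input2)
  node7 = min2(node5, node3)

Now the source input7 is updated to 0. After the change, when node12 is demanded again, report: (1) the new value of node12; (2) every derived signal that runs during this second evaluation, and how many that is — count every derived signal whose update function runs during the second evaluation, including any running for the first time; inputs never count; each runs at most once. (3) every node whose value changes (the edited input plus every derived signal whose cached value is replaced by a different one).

First evaluation (everything demanded from the output):
  node2 = add(-9, -2) = -11
  node5 = neg(-11) = 11
  node9 = mul(11, -2) = -22
  node12 = min2(11, -22) = -22

Propagation after the edit:
  node2: runs — input7 -9->0; result -2.
  node5: runs — node2 -11->-2; result 2.
  node9: runs — node5 11->2; result -4.
  node12: runs — node5 11->2; node9 -22->-4; result -4.

New value of node12: -4.
Derived signals that run: node2, node5, node9, node12 — 4 in total.
Values that change: input7, node2, node5, node9, node12.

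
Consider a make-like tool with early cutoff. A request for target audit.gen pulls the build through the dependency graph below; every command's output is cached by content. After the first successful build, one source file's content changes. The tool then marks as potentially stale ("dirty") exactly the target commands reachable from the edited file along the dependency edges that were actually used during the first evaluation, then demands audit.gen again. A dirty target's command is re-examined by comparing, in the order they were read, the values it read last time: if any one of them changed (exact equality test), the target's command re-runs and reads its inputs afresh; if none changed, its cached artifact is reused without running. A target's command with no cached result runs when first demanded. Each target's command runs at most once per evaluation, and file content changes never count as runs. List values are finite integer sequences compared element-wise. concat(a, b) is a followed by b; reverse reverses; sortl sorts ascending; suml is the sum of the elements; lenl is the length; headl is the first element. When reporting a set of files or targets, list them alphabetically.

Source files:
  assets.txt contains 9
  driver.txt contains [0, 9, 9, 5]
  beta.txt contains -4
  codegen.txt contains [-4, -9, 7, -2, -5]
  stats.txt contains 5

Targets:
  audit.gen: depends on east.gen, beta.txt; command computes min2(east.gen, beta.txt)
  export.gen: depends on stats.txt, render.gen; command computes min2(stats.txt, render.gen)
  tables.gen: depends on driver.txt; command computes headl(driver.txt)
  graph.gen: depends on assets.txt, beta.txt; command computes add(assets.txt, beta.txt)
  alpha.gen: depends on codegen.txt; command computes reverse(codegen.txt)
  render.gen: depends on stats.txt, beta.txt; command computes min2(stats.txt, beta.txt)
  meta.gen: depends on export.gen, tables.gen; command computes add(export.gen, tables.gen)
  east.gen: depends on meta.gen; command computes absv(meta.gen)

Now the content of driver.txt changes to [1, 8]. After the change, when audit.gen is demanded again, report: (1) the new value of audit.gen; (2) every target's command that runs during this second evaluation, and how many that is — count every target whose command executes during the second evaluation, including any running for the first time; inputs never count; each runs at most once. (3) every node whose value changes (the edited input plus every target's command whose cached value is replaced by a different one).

First demand of the output computes:
  render.gen = min2(5, -4) = -4
  export.gen = min2(5, -4) = -4
  tables.gen = headl([0, 9, 9, 5]) = 0
  meta.gen = add(-4, 0) = -4
  east.gen = absv(-4) = 4
  audit.gen = min2(4, -4) = -4

After the edit, cleaning proceeds:
  tables.gen: a read changed (driver.txt [0, 9, 9, 5]->[1, 8]) — executes, giving 1.
  meta.gen: a read changed (tables.gen 0->1) — executes, giving -3.
  east.gen: a read changed (meta.gen -4->-3) — executes, giving 3.
  audit.gen: a read changed (east.gen 4->3) — executes, giving -4 — identical to its old value.

Demanding audit.gen again yields -4.
4 target commands run: audit.gen, east.gen, meta.gen, tables.gen.
The nodes whose values change: driver.txt, east.gen, meta.gen, tables.gen.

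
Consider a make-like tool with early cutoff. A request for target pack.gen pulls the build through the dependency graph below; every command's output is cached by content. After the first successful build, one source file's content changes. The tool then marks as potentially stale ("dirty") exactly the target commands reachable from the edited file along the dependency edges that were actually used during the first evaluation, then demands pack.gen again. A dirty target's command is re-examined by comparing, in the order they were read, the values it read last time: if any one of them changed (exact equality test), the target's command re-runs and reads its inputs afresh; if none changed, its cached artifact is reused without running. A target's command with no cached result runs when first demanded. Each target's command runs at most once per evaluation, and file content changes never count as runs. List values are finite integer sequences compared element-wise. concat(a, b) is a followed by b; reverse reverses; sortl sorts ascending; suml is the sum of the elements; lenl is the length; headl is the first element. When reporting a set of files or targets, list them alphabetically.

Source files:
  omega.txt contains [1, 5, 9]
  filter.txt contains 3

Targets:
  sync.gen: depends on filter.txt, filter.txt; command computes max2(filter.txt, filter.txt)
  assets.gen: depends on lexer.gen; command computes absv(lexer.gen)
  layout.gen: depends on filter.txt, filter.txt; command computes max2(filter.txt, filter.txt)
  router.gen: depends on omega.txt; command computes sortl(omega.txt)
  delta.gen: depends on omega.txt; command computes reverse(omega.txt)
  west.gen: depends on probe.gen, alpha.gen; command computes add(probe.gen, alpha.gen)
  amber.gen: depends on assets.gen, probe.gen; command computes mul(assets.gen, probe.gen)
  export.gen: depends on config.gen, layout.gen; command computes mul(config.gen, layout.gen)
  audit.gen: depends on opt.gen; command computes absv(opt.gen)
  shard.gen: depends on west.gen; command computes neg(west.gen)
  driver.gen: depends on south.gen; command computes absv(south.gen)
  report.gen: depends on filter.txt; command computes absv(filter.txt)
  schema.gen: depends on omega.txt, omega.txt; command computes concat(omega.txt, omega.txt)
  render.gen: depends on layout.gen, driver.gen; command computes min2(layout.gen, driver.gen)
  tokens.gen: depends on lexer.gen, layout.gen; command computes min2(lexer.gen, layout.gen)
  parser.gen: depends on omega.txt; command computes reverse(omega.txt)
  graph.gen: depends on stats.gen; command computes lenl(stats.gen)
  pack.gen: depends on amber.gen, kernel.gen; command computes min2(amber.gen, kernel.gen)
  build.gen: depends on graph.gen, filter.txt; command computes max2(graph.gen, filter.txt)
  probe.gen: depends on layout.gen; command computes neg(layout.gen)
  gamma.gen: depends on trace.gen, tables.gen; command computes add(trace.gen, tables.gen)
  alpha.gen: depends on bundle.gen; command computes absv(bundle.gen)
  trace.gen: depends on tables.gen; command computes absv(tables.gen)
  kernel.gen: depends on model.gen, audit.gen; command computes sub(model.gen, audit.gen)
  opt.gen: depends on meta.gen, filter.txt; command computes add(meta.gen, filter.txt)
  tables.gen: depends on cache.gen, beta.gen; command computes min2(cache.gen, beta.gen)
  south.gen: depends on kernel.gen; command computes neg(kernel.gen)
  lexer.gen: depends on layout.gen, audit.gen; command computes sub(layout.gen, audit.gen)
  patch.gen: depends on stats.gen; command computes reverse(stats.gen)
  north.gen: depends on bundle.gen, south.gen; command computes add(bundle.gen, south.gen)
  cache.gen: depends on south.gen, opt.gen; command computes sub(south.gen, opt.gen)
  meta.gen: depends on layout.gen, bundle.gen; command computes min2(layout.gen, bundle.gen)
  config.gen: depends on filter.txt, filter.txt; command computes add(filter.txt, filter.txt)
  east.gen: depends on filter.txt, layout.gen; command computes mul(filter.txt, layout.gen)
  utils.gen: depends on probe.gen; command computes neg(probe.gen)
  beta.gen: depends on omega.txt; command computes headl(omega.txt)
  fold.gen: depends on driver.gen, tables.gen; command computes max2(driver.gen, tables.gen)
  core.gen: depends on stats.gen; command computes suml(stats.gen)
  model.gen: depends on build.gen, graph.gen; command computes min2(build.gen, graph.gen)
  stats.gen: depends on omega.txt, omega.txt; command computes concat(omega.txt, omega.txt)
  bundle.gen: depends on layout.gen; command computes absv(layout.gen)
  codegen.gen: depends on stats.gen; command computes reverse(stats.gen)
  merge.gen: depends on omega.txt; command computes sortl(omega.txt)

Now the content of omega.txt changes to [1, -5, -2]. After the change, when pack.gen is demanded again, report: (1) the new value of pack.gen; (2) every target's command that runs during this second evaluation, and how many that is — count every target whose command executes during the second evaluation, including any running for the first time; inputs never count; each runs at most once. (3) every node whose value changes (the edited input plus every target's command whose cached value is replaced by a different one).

First demand of the output computes:
  layout.gen = max2(3, 3) = 3
  bundle.gen = absv(3) = 3
  meta.gen = min2(3, 3) = 3
  opt.gen = add(3, 3) = 6
  audit.gen = absv(6) = 6
  lexer.gen = sub(3, 6) = -3
  assets.gen = absv(-3) = 3
  probe.gen = neg(3) = -3
  amber.gen = mul(3, -3) = -9
  stats.gen = concat([1, 5, 9], [1, 5, 9]) = [1, 5, 9, 1, 5, 9]
  graph.gen = lenl([1, 5, 9, 1, 5, 9]) = 6
  build.gen = max2(6, 3) = 6
  model.gen = min2(6, 6) = 6
  kernel.gen = sub(6, 6) = 0
  pack.gen = min2(-9, 0) = -9

After the edit, cleaning proceeds:
  stats.gen: a read changed (omega.txt [1, 5, 9]->[1, -5, -2]; omega.txt [1, 5, 9]->[1, -5, -2]) — executes, giving [1, -5, -2, 1, -5, -2].
  graph.gen: a read changed (stats.gen [1, 5, 9, 1, 5, 9]->[1, -5, -2, 1, -5, -2]) — executes, giving 6 — identical to its old value.
  build.gen: dirty, but its reads are unchanged (graph.gen unchanged, filter.txt unchanged); cached 6 stands.
  model.gen: dirty, but its reads are unchanged (build.gen unchanged, graph.gen unchanged); cached 6 stands.
  kernel.gen: dirty, but its reads are unchanged (model.gen unchanged, audit.gen unchanged); cached 0 stands.
  pack.gen: dirty, but its reads are unchanged (amber.gen unchanged, kernel.gen unchanged); cached -9 stands.

Note the absorption at graph.gen: it re-runs yet its value is the same, leaving the output's value untouched.

Demanding pack.gen again yields -9.
2 target commands run: graph.gen, stats.gen.
The nodes whose values change: omega.txt, stats.gen.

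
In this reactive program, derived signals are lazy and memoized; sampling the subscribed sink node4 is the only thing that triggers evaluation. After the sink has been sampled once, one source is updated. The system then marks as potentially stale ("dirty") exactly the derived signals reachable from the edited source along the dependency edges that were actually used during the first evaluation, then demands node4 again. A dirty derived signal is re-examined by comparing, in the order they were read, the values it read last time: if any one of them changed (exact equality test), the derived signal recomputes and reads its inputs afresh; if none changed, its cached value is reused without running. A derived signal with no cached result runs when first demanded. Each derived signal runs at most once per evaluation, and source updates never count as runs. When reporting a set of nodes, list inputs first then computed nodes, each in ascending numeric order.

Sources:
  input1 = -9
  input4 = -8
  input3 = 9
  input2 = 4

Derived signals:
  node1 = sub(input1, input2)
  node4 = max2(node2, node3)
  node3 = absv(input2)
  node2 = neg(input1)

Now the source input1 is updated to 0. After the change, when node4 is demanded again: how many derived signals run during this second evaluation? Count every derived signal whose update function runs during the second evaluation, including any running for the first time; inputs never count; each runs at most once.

2 derived signals run: node2, node4.

First demand of the output computes:
  node2 = neg(-9) = 9
  node3 = absv(4) = 4
  node4 = max2(9, 4) = 9

After the edit, cleaning proceeds:
  node2: a read changed (input1 -9->0) — executes, giving 0.
  node4: a read changed (node2 9->0) — executes, giving 4.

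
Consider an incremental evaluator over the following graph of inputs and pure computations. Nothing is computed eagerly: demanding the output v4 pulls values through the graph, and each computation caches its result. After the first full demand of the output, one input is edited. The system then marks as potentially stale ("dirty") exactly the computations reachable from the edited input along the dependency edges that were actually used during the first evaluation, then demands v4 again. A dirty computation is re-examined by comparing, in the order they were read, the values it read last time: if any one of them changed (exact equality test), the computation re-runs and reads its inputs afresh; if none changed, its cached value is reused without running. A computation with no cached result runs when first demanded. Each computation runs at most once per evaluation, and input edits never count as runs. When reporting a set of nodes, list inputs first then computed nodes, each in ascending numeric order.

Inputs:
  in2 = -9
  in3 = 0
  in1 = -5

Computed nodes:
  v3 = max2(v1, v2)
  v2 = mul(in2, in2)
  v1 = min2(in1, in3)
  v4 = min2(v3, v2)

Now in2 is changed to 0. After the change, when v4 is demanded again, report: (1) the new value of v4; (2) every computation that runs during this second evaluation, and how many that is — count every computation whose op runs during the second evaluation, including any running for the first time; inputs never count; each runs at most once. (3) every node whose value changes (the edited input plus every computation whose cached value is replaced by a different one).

v4 now evaluates to 0.
Run set: v2, v3, v4 (3 run).
Changed values: in2, v2, v3, v4.

Initial pass — values computed on the first demand:
  v1 = min2(-5, 0) = -5
  v2 = mul(-9, -9) = 81
  v3 = max2(-5, 81) = 81
  v4 = min2(81, 81) = 81

Second demand — change propagation:
  v2: re-runs because in2 -9->0; in2 -9->0; new result 0.
  v3: re-runs because v2 81->0; new result 0.
  v4: re-runs because v3 81->0; v2 81->0; new result 0.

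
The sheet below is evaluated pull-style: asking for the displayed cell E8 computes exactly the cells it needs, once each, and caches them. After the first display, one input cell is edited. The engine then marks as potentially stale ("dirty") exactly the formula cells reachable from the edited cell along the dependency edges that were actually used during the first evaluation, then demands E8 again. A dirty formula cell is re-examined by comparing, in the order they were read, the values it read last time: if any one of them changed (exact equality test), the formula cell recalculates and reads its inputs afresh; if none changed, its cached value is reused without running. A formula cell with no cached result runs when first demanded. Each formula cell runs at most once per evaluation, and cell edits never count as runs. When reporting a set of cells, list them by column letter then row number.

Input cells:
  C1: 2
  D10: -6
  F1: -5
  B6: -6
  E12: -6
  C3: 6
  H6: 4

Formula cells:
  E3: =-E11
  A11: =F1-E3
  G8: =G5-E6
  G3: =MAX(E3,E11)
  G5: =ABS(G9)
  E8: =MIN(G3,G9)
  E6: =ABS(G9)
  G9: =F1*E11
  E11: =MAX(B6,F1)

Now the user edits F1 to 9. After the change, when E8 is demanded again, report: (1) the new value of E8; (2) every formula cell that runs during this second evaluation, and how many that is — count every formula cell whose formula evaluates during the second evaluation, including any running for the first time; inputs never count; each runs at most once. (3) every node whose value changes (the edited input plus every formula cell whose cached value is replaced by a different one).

First demand of the output computes:
  E11 = MAX(-6, -5) = -5
  E3 = -(-5) = 5
  G3 = MAX(5, -5) = 5
  G9 = -5 * -5 = 25
  E8 = MIN(5, 25) = 5

After the edit, cleaning proceeds:
  E11: a read changed (F1 -5->9) — executes, giving 9.
  E3: a read changed (E11 -5->9) — executes, giving -9.
  G3: a read changed (E3 5->-9; E11 -5->9) — executes, giving 9.
  G9: a read changed (F1 -5->9; E11 -5->9) — executes, giving 81.
  E8: a read changed (G3 5->9; G9 25->81) — executes, giving 9.

Demanding E8 again yields 9.
5 formula cells run: E3, E8, E11, G3, G9.
The nodes whose values change: E3, E8, E11, F1, G3, G9.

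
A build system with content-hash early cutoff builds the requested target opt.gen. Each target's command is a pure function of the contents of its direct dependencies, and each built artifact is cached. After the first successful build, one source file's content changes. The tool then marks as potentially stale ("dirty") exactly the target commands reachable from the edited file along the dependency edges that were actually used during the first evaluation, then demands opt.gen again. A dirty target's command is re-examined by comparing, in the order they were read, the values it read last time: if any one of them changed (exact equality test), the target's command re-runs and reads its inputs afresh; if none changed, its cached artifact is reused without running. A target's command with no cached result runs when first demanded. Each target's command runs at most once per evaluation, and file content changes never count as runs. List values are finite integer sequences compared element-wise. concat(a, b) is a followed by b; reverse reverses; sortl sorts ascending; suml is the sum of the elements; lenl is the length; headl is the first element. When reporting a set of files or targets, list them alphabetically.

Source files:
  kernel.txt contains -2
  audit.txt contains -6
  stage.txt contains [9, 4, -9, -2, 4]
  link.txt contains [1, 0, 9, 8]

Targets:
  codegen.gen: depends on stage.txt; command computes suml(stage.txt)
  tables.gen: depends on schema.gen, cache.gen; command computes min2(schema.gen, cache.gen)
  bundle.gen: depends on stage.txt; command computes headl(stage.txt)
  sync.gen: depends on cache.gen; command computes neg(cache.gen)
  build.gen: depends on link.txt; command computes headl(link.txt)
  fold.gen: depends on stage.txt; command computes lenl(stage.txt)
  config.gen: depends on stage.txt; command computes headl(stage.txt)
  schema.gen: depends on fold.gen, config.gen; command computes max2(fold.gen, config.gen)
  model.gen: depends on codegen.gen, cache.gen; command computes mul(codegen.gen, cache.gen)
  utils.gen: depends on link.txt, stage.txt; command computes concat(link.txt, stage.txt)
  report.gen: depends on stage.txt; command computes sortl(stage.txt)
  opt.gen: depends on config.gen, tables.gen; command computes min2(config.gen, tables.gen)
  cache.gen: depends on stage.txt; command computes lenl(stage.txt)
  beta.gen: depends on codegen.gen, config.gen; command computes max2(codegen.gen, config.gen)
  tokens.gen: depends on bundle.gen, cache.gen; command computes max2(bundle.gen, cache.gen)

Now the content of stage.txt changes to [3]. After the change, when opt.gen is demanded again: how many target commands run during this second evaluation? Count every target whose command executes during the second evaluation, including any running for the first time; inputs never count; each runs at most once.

Target commands that run: cache.gen, config.gen, fold.gen, opt.gen, schema.gen, tables.gen — 6 in total.

First evaluation (everything demanded from the output):
  cache.gen = lenl([9, 4, -9, -2, 4]) = 5
  config.gen = headl([9, 4, -9, -2, 4]) = 9
  fold.gen = lenl([9, 4, -9, -2, 4]) = 5
  schema.gen = max2(5, 9) = 9
  tables.gen = min2(9, 5) = 5
  opt.gen = min2(9, 5) = 5

Propagation after the edit:
  cache.gen: runs — stage.txt [9, 4, -9, -2, 4]->[3]; result 1.
  config.gen: runs — stage.txt [9, 4, -9, -2, 4]->[3]; result 3.
  fold.gen: runs — stage.txt [9, 4, -9, -2, 4]->[3]; result 1.
  schema.gen: runs — fold.gen 5->1; config.gen 9->3; result 3.
  tables.gen: runs — schema.gen 9->3; cache.gen 5->1; result 1.
  opt.gen: runs — config.gen 9->3; tables.gen 5->1; result 1.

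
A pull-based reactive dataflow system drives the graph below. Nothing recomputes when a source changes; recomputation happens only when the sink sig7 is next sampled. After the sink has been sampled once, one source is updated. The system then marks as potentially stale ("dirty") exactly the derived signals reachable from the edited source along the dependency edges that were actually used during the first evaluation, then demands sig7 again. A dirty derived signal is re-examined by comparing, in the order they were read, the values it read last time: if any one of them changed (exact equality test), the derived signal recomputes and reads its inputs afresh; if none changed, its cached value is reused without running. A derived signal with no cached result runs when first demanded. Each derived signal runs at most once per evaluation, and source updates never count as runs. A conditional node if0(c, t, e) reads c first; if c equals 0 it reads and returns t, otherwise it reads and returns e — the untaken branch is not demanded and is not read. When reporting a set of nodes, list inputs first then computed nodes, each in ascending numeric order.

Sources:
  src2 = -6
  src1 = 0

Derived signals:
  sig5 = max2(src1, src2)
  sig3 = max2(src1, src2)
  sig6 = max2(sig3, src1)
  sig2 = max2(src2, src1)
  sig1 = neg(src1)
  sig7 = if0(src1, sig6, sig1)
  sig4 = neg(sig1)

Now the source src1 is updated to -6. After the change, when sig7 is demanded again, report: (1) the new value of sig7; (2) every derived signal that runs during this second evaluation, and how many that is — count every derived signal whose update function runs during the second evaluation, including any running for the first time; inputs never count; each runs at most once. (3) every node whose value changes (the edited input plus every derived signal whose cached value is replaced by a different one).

New value of sig7: 6.
Derived signals that run: sig1, sig7 — 2 in total.
Values that change: src1, sig7.
Key observation: a condition flipped, so demand moved to the other branch — sig3, sig6 are never re-examined.

First evaluation (everything demanded from the output):
  sig3 = max2(0, -6) = 0
  sig6 = max2(0, 0) = 0
  sig7 = if0(src1=0 -> then branch sig6) = 0

Propagation after the edit:
  sig1: demanded for the first time — runs, produces 6.
  sig3: marked dirty but never re-examined — demand shifted away from it.
  sig6: marked dirty but never re-examined — demand shifted away from it.
  sig7: runs — src1 0->-6; result 6.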